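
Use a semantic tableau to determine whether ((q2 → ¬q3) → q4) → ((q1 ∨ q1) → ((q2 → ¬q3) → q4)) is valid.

Assume the negation and expand:
Initial set: {¬(((q2 → ¬q3) → q4) → ((q1 ∨ q1) → ((q2 → ¬q3) → q4)))}.
¬(((q2 → ¬q3) → q4) → ((q1 ∨ q1) → ((q2 → ¬q3) → q4))): α-rule — add ((q2 → ¬q3) → q4), ¬((q1 ∨ q1) → ((q2 → ¬q3) → q4)).
¬((q1 ∨ q1) → ((q2 → ¬q3) → q4)): α-rule — add (q1 ∨ q1), ¬((q2 → ¬q3) → q4).
¬((q2 → ¬q3) → q4): α-rule — add (q2 → ¬q3), ¬q4.
((q2 → ¬q3) → q4): β-rule — branch into ¬(q2 → ¬q3)  //  q4.
  branch 1 (add ¬(q2 → ¬q3)):
    ¬(q2 → ¬q3): α-rule — add q2, ¬¬q3.
    (q1 ∨ q1): β-rule — branch into q1  //  q1.
      branch 1.1 (add q1):
        (q2 → ¬q3): β-rule — branch into ¬q2  //  ¬q3.
          branch 1.1.1 (add ¬q2):
            × closes — contains both q2 and ¬q2.
          branch 1.1.2 (add ¬q3):
            × closes — contains both q3 and ¬q3.
      branch 1.2 (add q1):
        (q2 → ¬q3): β-rule — branch into ¬q2  //  ¬q3.
          branch 1.2.1 (add ¬q2):
            × closes — contains both q2 and ¬q2.
          branch 1.2.2 (add ¬q3):
            × closes — contains both q3 and ¬q3.
  branch 2 (add q4):
    × closes — contains both q4 and ¬q4.
All 5 branches close.
Every branch closed, so the negation is unsatisfiable and the formula is valid.

Valid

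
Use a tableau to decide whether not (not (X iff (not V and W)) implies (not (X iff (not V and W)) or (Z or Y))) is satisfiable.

Unsatisfiable

Initial set: {not (not (X iff (not V and W)) implies (not (X iff (not V and W)) or (Z or Y)))}.
not (not (X iff (not V and W)) implies (not (X iff (not V and W)) or (Z or Y))): α-rule — add not (X iff (not V and W)), not (not (X iff (not V and W)) or (Z or Y)).
not (not (X iff (not V and W)) or (Z or Y)): α-rule — add not not (X iff (not V and W)), not (Z or Y).
not (Z or Y): α-rule — add not Z, not Y.
not (X iff (not V and W)): β-rule — branch into X, not (not V and W)  //  not X, (not V and W).
  branch 1 (add X, not (not V and W)):
    not not (X iff (not V and W)): β-rule — branch into X, (not V and W)  //  not X, not (not V and W).
      branch 1.1 (add X, (not V and W)):
        (not V and W): α-rule — add not V, W.
        not (not V and W): β-rule — branch into not not V  //  not W.
          branch 1.1.1 (add not not V):
            × closes — contains both V and not V.
          branch 1.1.2 (add not W):
            × closes — contains both W and not W.
      branch 1.2 (add not X, not (not V and W)):
        × closes — contains both X and not X.
  branch 2 (add not X, (not V and W)):
    (not V and W): α-rule — add not V, W.
    not not (X iff (not V and W)): β-rule — branch into X, (not V and W)  //  not X, not (not V and W).
      branch 2.1 (add X, (not V and W)):
        × closes — contains both X and not X.
      branch 2.2 (add not X, not (not V and W)):
        not (not V and W): β-rule — branch into not not V  //  not W.
          branch 2.2.1 (add not not V):
            × closes — contains both V and not V.
          branch 2.2.2 (add not W):
            × closes — contains both W and not W.
All 6 branches close.
Every branch closed; the formula is unsatisfiable.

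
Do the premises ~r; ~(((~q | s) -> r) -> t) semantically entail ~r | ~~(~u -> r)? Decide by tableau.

Yes

Initial set: {T ~r; T ~(((~q | s) -> r) -> t); F (~r | ~~(~u -> r))}.
T ~(((~q | s) -> r) -> t): α-rule — add T ((~q | s) -> r), F t.
F (~r | ~~(~u -> r)): α-rule — add F ~r, F ~~(~u -> r).
× closes — contains both r and ~r.
All 1 branch closes.
Every branch closed, so the premises entail the conclusion.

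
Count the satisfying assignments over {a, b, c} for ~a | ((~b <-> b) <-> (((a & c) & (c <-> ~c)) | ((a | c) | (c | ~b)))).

Initial set: {(~a | ((~b <-> b) <-> (((a & c) & (c <-> ~c)) | ((a | c) | (c | ~b)))))}.
(~a | ((~b <-> b) <-> (((a & c) & (c <-> ~c)) | ((a | c) | (c | ~b))))): β-rule — branch into ~a  //  ((~b <-> b) <-> (((a & c) & (c <-> ~c)) | ((a | c) | (c | ~b)))).
  branch 1 (add ~a):
    ○ open, literals {a=false}.
  branch 2 (add ((~b <-> b) <-> (((a & c) & (c <-> ~c)) | ((a | c) | (c | ~b))))):
    ((~b <-> b) <-> (((a & c) & (c <-> ~c)) | ((a | c) | (c | ~b)))): β-rule — branch into (~b <-> b), (((a & c) & (c <-> ~c)) | ((a | c) | (c | ~b)))  //  ~(~b <-> b), ~(((a & c) & (c <-> ~c)) | ((a | c) | (c | ~b))).
      branch 2.1 (add (~b <-> b), (((a & c) & (c <-> ~c)) | ((a | c) | (c | ~b)))):
        (~b <-> b): β-rule — branch into ~b, b  //  ~~b, ~b.
          branch 2.1.1 (add ~b, b):
            × closes — contains both b and ~b.
          branch 2.1.2 (add ~~b, ~b):
            × closes — contains both b and ~b.
      branch 2.2 (add ~(~b <-> b), ~(((a & c) & (c <-> ~c)) | ((a | c) | (c | ~b)))):
        ~(((a & c) & (c <-> ~c)) | ((a | c) | (c | ~b))): α-rule — add ~((a & c) & (c <-> ~c)), ~((a | c) | (c | ~b)).
        ~((a | c) | (c | ~b)): α-rule — add ~(a | c), ~(c | ~b).
        ~(a | c): α-rule — add ~a, ~c.
        ~(c | ~b): α-rule — add ~c, ~~b.
        ~(~b <-> b): β-rule — branch into ~b, ~b  //  ~~b, b.
          branch 2.2.1 (add ~b, ~b):
            × closes — contains both b and ~b.
          branch 2.2.2 (add ~~b, b):
            ~((a & c) & (c <-> ~c)): β-rule — branch into ~(a & c)  //  ~(c <-> ~c).
              branch 2.2.2.1 (add ~(a & c)):
                ~(a & c): β-rule — branch into ~a  //  ~c.
                  branch 2.2.2.1.1 (add ~a):
                    ○ open, literals {a=false, b=true, c=false}.
                  branch 2.2.2.1.2 (add ~c):
                    ○ open, literals {a=false, b=true, c=false}.
              branch 2.2.2.2 (add ~(c <-> ~c)):
                ~(c <-> ~c): β-rule — branch into c, ~~c  //  ~c, ~c.
                  branch 2.2.2.2.1 (add c, ~~c):
                    × closes — contains both c and ~c.
                  branch 2.2.2.2.2 (add ~c, ~c):
                    ○ open, literals {a=false, b=true, c=false}.
4 branches closed, 4 open.
Each open branch fixes some atoms; the unmentioned ones are free. Counting distinct full assignments: branch {a=false} (b, c) contributes 4 new; branch {a=false, b=true, c=false} (none free) contributes 0 new; branch {a=false, b=true, c=false} (none free) contributes 0 new; branch {a=false, b=true, c=false} (none free) contributes 0 new. Total: 4.

4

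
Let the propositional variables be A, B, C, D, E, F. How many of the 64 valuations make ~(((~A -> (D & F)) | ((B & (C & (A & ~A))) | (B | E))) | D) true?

Initial set: {T ~(((~A -> (D & F)) | ((B & (C & (A & ~A))) | (B | E))) | D)}.
T ~(((~A -> (D & F)) | ((B & (C & (A & ~A))) | (B | E))) | D): α-rule — add F ((~A -> (D & F)) | ((B & (C & (A & ~A))) | (B | E))), F D.
F ((~A -> (D & F)) | ((B & (C & (A & ~A))) | (B | E))): α-rule — add F (~A -> (D & F)), F ((B & (C & (A & ~A))) | (B | E)).
F (~A -> (D & F)): α-rule — add T ~A, F (D & F).
F ((B & (C & (A & ~A))) | (B | E)): α-rule — add F (B & (C & (A & ~A))), F (B | E).
F (B | E): α-rule — add F B, F E.
F (D & F): β-rule — branch into F D  //  F F.
  branch 1 (add F D):
    F (B & (C & (A & ~A))): β-rule — branch into F B  //  F (C & (A & ~A)).
      branch 1.1 (add F B):
        ○ open, literals {A=F, B=F, D=F, E=F}.
      branch 1.2 (add F (C & (A & ~A))):
        F (C & (A & ~A)): β-rule — branch into F C  //  F (A & ~A).
          branch 1.2.1 (add F C):
            ○ open, literals {A=F, B=F, C=F, D=F, E=F}.
          branch 1.2.2 (add F (A & ~A)):
            F (A & ~A): β-rule — branch into F A  //  F ~A.
              branch 1.2.2.1 (add F A):
                ○ open, literals {A=F, B=F, D=F, E=F}.
              branch 1.2.2.2 (add F ~A):
                × closes — contains both A and ~A.
  branch 2 (add F F):
    F (B & (C & (A & ~A))): β-rule — branch into F B  //  F (C & (A & ~A)).
      branch 2.1 (add F B):
        ○ open, literals {A=F, B=F, D=F, E=F, F=F}.
      branch 2.2 (add F (C & (A & ~A))):
        F (C & (A & ~A)): β-rule — branch into F C  //  F (A & ~A).
          branch 2.2.1 (add F C):
            ○ open, literals {A=F, B=F, C=F, D=F, E=F, F=F}.
          branch 2.2.2 (add F (A & ~A)):
            F (A & ~A): β-rule — branch into F A  //  F ~A.
              branch 2.2.2.1 (add F A):
                ○ open, literals {A=F, B=F, D=F, E=F, F=F}.
              branch 2.2.2.2 (add F ~A):
                × closes — contains both A and ~A.
2 branches closed, 6 open.
Each open branch fixes some atoms; the unmentioned ones are free. Counting distinct full assignments: branch {A=F, B=F, D=F, E=F} (C, F) contributes 4 new; branch {A=F, B=F, C=F, D=F, E=F} (F) contributes 0 new; branch {A=F, B=F, D=F, E=F} (C, F) contributes 0 new; branch {A=F, B=F, D=F, E=F, F=F} (C) contributes 0 new; branch {A=F, B=F, C=F, D=F, E=F, F=F} (none free) contributes 0 new; branch {A=F, B=F, D=F, E=F, F=F} (C) contributes 0 new. Total: 4.

4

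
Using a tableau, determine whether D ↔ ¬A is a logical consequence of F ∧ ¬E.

No

Initial set: {(F ∧ ¬E); ¬(D ↔ ¬A)}.
(F ∧ ¬E): α-rule — add F, ¬E.
¬(D ↔ ¬A): β-rule — branch into D, ¬¬A  //  ¬D, ¬A.
  branch 1 (add D, ¬¬A):
    ○ open, literals {A=T, D=T, E=F, F=T}.
  branch 2 (add ¬D, ¬A):
    ○ open, literals {A=F, D=F, E=F, F=T}.
0 branches closed, 2 open.
An open branch gives a countermodel: A=T, D=T, E=F, F=T (unmentioned atoms arbitrary); the premises hold there but the conclusion fails.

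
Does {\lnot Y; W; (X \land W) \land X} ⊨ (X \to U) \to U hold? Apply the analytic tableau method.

Yes

Initial set: {T \lnot Y; T W; T ((X \land W) \land X); F ((X \to U) \to U)}.
T ((X \land W) \land X): α-rule — add T (X \land W), T X.
F ((X \to U) \to U): α-rule — add T (X \to U), F U.
T (X \land W): α-rule — add T X, T W.
T (X \to U): β-rule — branch into F X  //  T U.
  branch 1 (add F X):
    × closes — contains both X and \lnot X.
  branch 2 (add T U):
    × closes — contains both U and \lnot U.
All 2 branches close.
Every branch closed, so the premises entail the conclusion.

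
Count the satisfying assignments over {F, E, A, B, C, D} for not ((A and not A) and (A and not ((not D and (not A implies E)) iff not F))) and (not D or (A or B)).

56

Initial set: {(not ((A and not A) and (A and not ((not D and (not A implies E)) iff not F))) and (not D or (A or B)))}.
(not ((A and not A) and (A and not ((not D and (not A implies E)) iff not F))) and (not D or (A or B))): α-rule — add not ((A and not A) and (A and not ((not D and (not A implies E)) iff not F))), (not D or (A or B)).
not ((A and not A) and (A and not ((not D and (not A implies E)) iff not F))): β-rule — branch into not (A and not A)  //  not (A and not ((not D and (not A implies E)) iff not F)).
  branch 1 (add not (A and not A)):
    (not D or (A or B)): β-rule — branch into not D  //  (A or B).
      branch 1.1 (add not D):
        not (A and not A): β-rule — branch into not A  //  not not A.
          branch 1.1.1 (add not A):
            ○ open, literals {A=F, D=F}.
          branch 1.1.2 (add not not A):
            ○ open, literals {A=T, D=F}.
      branch 1.2 (add (A or B)):
        not (A and not A): β-rule — branch into not A  //  not not A.
          branch 1.2.1 (add not A):
            (A or B): β-rule — branch into A  //  B.
              branch 1.2.1.1 (add A):
                × closes — contains both A and not A.
              branch 1.2.1.2 (add B):
                ○ open, literals {A=F, B=T}.
          branch 1.2.2 (add not not A):
            (A or B): β-rule — branch into A  //  B.
              branch 1.2.2.1 (add A):
                ○ open, literals {A=T}.
              branch 1.2.2.2 (add B):
                ○ open, literals {A=T, B=T}.
  branch 2 (add not (A and not ((not D and (not A implies E)) iff not F))):
    (not D or (A or B)): β-rule — branch into not D  //  (A or B).
      branch 2.1 (add not D):
        not (A and not ((not D and (not A implies E)) iff not F)): β-rule — branch into not A  //  not not ((not D and (not A implies E)) iff not F).
          branch 2.1.1 (add not A):
            ○ open, literals {A=F, D=F}.
          branch 2.1.2 (add not not ((not D and (not A implies E)) iff not F)):
            not not ((not D and (not A implies E)) iff not F): β-rule — branch into (not D and (not A implies E)), not F  //  not (not D and (not A implies E)), not not F.
              branch 2.1.2.1 (add (not D and (not A implies E)), not F):
                (not D and (not A implies E)): α-rule — add not D, (not A implies E).
                (not A implies E): β-rule — branch into not not A  //  E.
                  branch 2.1.2.1.1 (add not not A):
                    ○ open, literals {A=T, D=F, F=F}.
                  branch 2.1.2.1.2 (add E):
                    ○ open, literals {D=F, E=T, F=F}.
              branch 2.1.2.2 (add not (not D and (not A implies E)), not not F):
                not (not D and (not A implies E)): β-rule — branch into not not D  //  not (not A implies E).
                  branch 2.1.2.2.1 (add not not D):
                    × closes — contains both D and not D.
                  branch 2.1.2.2.2 (add not (not A implies E)):
                    not (not A implies E): α-rule — add not A, not E.
                    ○ open, literals {A=F, D=F, E=F, F=T}.
      branch 2.2 (add (A or B)):
        not (A and not ((not D and (not A implies E)) iff not F)): β-rule — branch into not A  //  not not ((not D and (not A implies E)) iff not F).
          branch 2.2.1 (add not A):
            (A or B): β-rule — branch into A  //  B.
              branch 2.2.1.1 (add A):
                × closes — contains both A and not A.
              branch 2.2.1.2 (add B):
                ○ open, literals {A=F, B=T}.
          branch 2.2.2 (add not not ((not D and (not A implies E)) iff not F)):
            (A or B): β-rule — branch into A  //  B.
              branch 2.2.2.1 (add A):
                not not ((not D and (not A implies E)) iff not F): β-rule — branch into (not D and (not A implies E)), not F  //  not (not D and (not A implies E)), not not F.
                  branch 2.2.2.1.1 (add (not D and (not A implies E)), not F):
                    (not D and (not A implies E)): α-rule — add not D, (not A implies E).
                    (not A implies E): β-rule — branch into not not A  //  E.
                      branch 2.2.2.1.1.1 (add not not A):
                        ○ open, literals {A=T, D=F, F=F}.
                      branch 2.2.2.1.1.2 (add E):
                        ○ open, literals {A=T, D=F, E=T, F=F}.
                  branch 2.2.2.1.2 (add not (not D and (not A implies E)), not not F):
                    not (not D and (not A implies E)): β-rule — branch into not not D  //  not (not A implies E).
                      branch 2.2.2.1.2.1 (add not not D):
                        ○ open, literals {A=T, D=T, F=T}.
                      branch 2.2.2.1.2.2 (add not (not A implies E)):
                        not (not A implies E): α-rule — add not A, not E.
                        × closes — contains both A and not A.
              branch 2.2.2.2 (add B):
                not not ((not D and (not A implies E)) iff not F): β-rule — branch into (not D and (not A implies E)), not F  //  not (not D and (not A implies E)), not not F.
                  branch 2.2.2.2.1 (add (not D and (not A implies E)), not F):
                    (not D and (not A implies E)): α-rule — add not D, (not A implies E).
                    (not A implies E): β-rule — branch into not not A  //  E.
                      branch 2.2.2.2.1.1 (add not not A):
                        ○ open, literals {A=T, B=T, D=F, F=F}.
                      branch 2.2.2.2.1.2 (add E):
                        ○ open, literals {B=T, D=F, E=T, F=F}.
                  branch 2.2.2.2.2 (add not (not D and (not A implies E)), not not F):
                    not (not D and (not A implies E)): β-rule — branch into not not D  //  not (not A implies E).
                      branch 2.2.2.2.2.1 (add not not D):
                        ○ open, literals {B=T, D=T, F=T}.
                      branch 2.2.2.2.2.2 (add not (not A implies E)):
                        not (not A implies E): α-rule — add not A, not E.
                        ○ open, literals {A=F, B=T, E=F, F=T}.
4 branches closed, 17 open.
Each open branch fixes some atoms; the unmentioned ones are free. Counting distinct full assignments: branch {A=F, D=F} (F, E, B, C) contributes 16 new; branch {A=T, D=F} (F, E, B, C) contributes 16 new; branch {A=F, B=T} (F, E, C, D) contributes 8 new; branch {A=T} (F, E, B, C, D) contributes 16 new; branch {A=T, B=T} (F, E, C, D) contributes 0 new; branch {A=F, D=F} (F, E, B, C) contributes 0 new; branch {A=T, D=F, F=F} (E, B, C) contributes 0 new; branch {D=F, E=T, F=F} (A, B, C) contributes 0 new; branch {A=F, D=F, E=F, F=T} (B, C) contributes 0 new; branch {A=F, B=T} (F, E, C, D) contributes 0 new; branch {A=T, D=F, F=F} (E, B, C) contributes 0 new; branch {A=T, D=F, E=T, F=F} (B, C) contributes 0 new; branch {A=T, D=T, F=T} (E, B, C) contributes 0 new; branch {A=T, B=T, D=F, F=F} (E, C) contributes 0 new; branch {B=T, D=F, E=T, F=F} (A, C) contributes 0 new; branch {B=T, D=T, F=T} (E, A, C) contributes 0 new; branch {A=F, B=T, E=F, F=T} (C, D) contributes 0 new. Total: 56.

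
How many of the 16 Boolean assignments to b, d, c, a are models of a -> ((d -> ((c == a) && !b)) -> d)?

Initial set: {(a -> ((d -> ((c == a) && !b)) -> d))}.
(a -> ((d -> ((c == a) && !b)) -> d)): β-rule — branch into !a  //  ((d -> ((c == a) && !b)) -> d).
  branch 1 (add !a):
    ○ open, literals {a=false}.
  branch 2 (add ((d -> ((c == a) && !b)) -> d)):
    ((d -> ((c == a) && !b)) -> d): β-rule — branch into !(d -> ((c == a) && !b))  //  d.
      branch 2.1 (add !(d -> ((c == a) && !b))):
        !(d -> ((c == a) && !b)): α-rule — add d, !((c == a) && !b).
        !((c == a) && !b): β-rule — branch into !(c == a)  //  !!b.
          branch 2.1.1 (add !(c == a)):
            !(c == a): β-rule — branch into c, !a  //  !c, a.
              branch 2.1.1.1 (add c, !a):
                ○ open, literals {a=false, c=true, d=true}.
              branch 2.1.1.2 (add !c, a):
                ○ open, literals {a=true, c=false, d=true}.
          branch 2.1.2 (add !!b):
            ○ open, literals {b=true, d=true}.
      branch 2.2 (add d):
        ○ open, literals {d=true}.
0 branches closed, 5 open.
Each open branch fixes some atoms; the unmentioned ones are free. Counting distinct full assignments: branch {a=false} (b, d, c) contributes 8 new; branch {a=false, c=true, d=true} (b) contributes 0 new; branch {a=true, c=false, d=true} (b) contributes 2 new; branch {b=true, d=true} (c, a) contributes 1 new; branch {d=true} (b, c, a) contributes 1 new. Total: 12.

12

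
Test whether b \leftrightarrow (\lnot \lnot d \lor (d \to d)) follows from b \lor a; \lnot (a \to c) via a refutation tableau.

Initial set: {(b \lor a); \lnot (a \to c); \lnot (b \leftrightarrow (\lnot \lnot d \lor (d \to d)))}.
\lnot (a \to c): α-rule — add a, \lnot c.
(b \lor a): β-rule — branch into b  //  a.
  branch 1 (add b):
    \lnot (b \leftrightarrow (\lnot \lnot d \lor (d \to d))): β-rule — branch into b, \lnot (\lnot \lnot d \lor (d \to d))  //  \lnot b, (\lnot \lnot d \lor (d \to d)).
      branch 1.1 (add b, \lnot (\lnot \lnot d \lor (d \to d))):
        \lnot (\lnot \lnot d \lor (d \to d)): α-rule — add \lnot \lnot \lnot d, \lnot (d \to d).
        \lnot \lnot \lnot d: drop double negation, giving \lnot d.
        \lnot (d \to d): α-rule — add d, \lnot d.
        × closes — contains both d and \lnot d.
      branch 1.2 (add \lnot b, (\lnot \lnot d \lor (d \to d))):
        × closes — contains both b and \lnot b.
  branch 2 (add a):
    \lnot (b \leftrightarrow (\lnot \lnot d \lor (d \to d))): β-rule — branch into b, \lnot (\lnot \lnot d \lor (d \to d))  //  \lnot b, (\lnot \lnot d \lor (d \to d)).
      branch 2.1 (add b, \lnot (\lnot \lnot d \lor (d \to d))):
        \lnot (\lnot \lnot d \lor (d \to d)): α-rule — add \lnot \lnot \lnot d, \lnot (d \to d).
        \lnot \lnot \lnot d: drop double negation, giving \lnot d.
        \lnot (d \to d): α-rule — add d, \lnot d.
        × closes — contains both d and \lnot d.
      branch 2.2 (add \lnot b, (\lnot \lnot d \lor (d \to d))):
        (\lnot \lnot d \lor (d \to d)): β-rule — branch into \lnot \lnot d  //  (d \to d).
          branch 2.2.1 (add \lnot \lnot d):
            \lnot \lnot d: drop double negation, giving d.
            ○ open, literals {a=1, b=0, c=0, d=1}.
          branch 2.2.2 (add (d \to d)):
            (d \to d): β-rule — branch into \lnot d  //  d.
              branch 2.2.2.1 (add \lnot d):
                ○ open, literals {a=1, b=0, c=0, d=0}.
              branch 2.2.2.2 (add d):
                ○ open, literals {a=1, b=0, c=0, d=1}.
3 branches closed, 3 open.
An open branch gives a countermodel: a=1, b=0, c=0, d=1 (unmentioned atoms arbitrary); the premises hold there but the conclusion fails.

No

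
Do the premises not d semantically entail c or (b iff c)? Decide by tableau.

Initial set: {not d; not (c or (b iff c))}.
not (c or (b iff c)): α-rule — add not c, not (b iff c).
not (b iff c): β-rule — branch into b, not c  //  not b, c.
  branch 1 (add b, not c):
    ○ open, literals {b=T, c=F, d=F}.
  branch 2 (add not b, c):
    × closes — contains both c and not c.
1 branch closed, 1 open.
An open branch gives a countermodel: b=T, c=F, d=F (unmentioned atoms arbitrary); the premises hold there but the conclusion fails.

No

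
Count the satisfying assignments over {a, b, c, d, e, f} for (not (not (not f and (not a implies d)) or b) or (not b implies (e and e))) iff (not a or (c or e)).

50

Initial set: {((not (not (not f and (not a implies d)) or b) or (not b implies (e and e))) iff (not a or (c or e)))}.
((not (not (not f and (not a implies d)) or b) or (not b implies (e and e))) iff (not a or (c or e))): β-rule — branch into (not (not (not f and (not a implies d)) or b) or (not b implies (e and e))), (not a or (c or e))  //  not (not (not (not f and (not a implies d)) or b) or (not b implies (e and e))), not (not a or (c or e)).
  branch 1 (add (not (not (not f and (not a implies d)) or b) or (not b implies (e and e))), (not a or (c or e))):
    (not (not (not f and (not a implies d)) or b) or (not b implies (e and e))): β-rule — branch into not (not (not f and (not a implies d)) or b)  //  (not b implies (e and e)).
      branch 1.1 (add not (not (not f and (not a implies d)) or b)):
        not (not (not f and (not a implies d)) or b): α-rule — add not not (not f and (not a implies d)), not b.
        not not (not f and (not a implies d)): α-rule — add not f, (not a implies d).
        (not a or (c or e)): β-rule — branch into not a  //  (c or e).
          branch 1.1.1 (add not a):
            (not a implies d): β-rule — branch into not not a  //  d.
              branch 1.1.1.1 (add not not a):
                × closes — contains both a and not a.
              branch 1.1.1.2 (add d):
                ○ open, literals {a=false, b=false, d=true, f=false}.
          branch 1.1.2 (add (c or e)):
            (not a implies d): β-rule — branch into not not a  //  d.
              branch 1.1.2.1 (add not not a):
                (c or e): β-rule — branch into c  //  e.
                  branch 1.1.2.1.1 (add c):
                    ○ open, literals {a=true, b=false, c=true, f=false}.
                  branch 1.1.2.1.2 (add e):
                    ○ open, literals {a=true, b=false, e=true, f=false}.
              branch 1.1.2.2 (add d):
                (c or e): β-rule — branch into c  //  e.
                  branch 1.1.2.2.1 (add c):
                    ○ open, literals {b=false, c=true, d=true, f=false}.
                  branch 1.1.2.2.2 (add e):
                    ○ open, literals {b=false, d=true, e=true, f=false}.
      branch 1.2 (add (not b implies (e and e))):
        (not a or (c or e)): β-rule — branch into not a  //  (c or e).
          branch 1.2.1 (add not a):
            (not b implies (e and e)): β-rule — branch into not not b  //  (e and e).
              branch 1.2.1.1 (add not not b):
                ○ open, literals {a=false, b=true}.
              branch 1.2.1.2 (add (e and e)):
                (e and e): α-rule — add e, e.
                ○ open, literals {a=false, e=true}.
          branch 1.2.2 (add (c or e)):
            (not b implies (e and e)): β-rule — branch into not not b  //  (e and e).
              branch 1.2.2.1 (add not not b):
                (c or e): β-rule — branch into c  //  e.
                  branch 1.2.2.1.1 (add c):
                    ○ open, literals {b=true, c=true}.
                  branch 1.2.2.1.2 (add e):
                    ○ open, literals {b=true, e=true}.
              branch 1.2.2.2 (add (e and e)):
                (e and e): α-rule — add e, e.
                (c or e): β-rule — branch into c  //  e.
                  branch 1.2.2.2.1 (add c):
                    ○ open, literals {c=true, e=true}.
                  branch 1.2.2.2.2 (add e):
                    ○ open, literals {e=true}.
  branch 2 (add not (not (not (not f and (not a implies d)) or b) or (not b implies (e and e))), not (not a or (c or e))):
    not (not (not (not f and (not a implies d)) or b) or (not b implies (e and e))): α-rule — add not not (not (not f and (not a implies d)) or b), not (not b implies (e and e)).
    not (not a or (c or e)): α-rule — add not not a, not (c or e).
    not (not b implies (e and e)): α-rule — add not b, not (e and e).
    not (c or e): α-rule — add not c, not e.
    not not (not (not f and (not a implies d)) or b): β-rule — branch into not (not f and (not a implies d))  //  b.
      branch 2.1 (add not (not f and (not a implies d))):
        not (e and e): β-rule — branch into not e  //  not e.
          branch 2.1.1 (add not e):
            not (not f and (not a implies d)): β-rule — branch into not not f  //  not (not a implies d).
              branch 2.1.1.1 (add not not f):
                ○ open, literals {a=true, b=false, c=false, e=false, f=true}.
              branch 2.1.1.2 (add not (not a implies d)):
                not (not a implies d): α-rule — add not a, not d.
                × closes — contains both a and not a.
          branch 2.1.2 (add not e):
            not (not f and (not a implies d)): β-rule — branch into not not f  //  not (not a implies d).
              branch 2.1.2.1 (add not not f):
                ○ open, literals {a=true, b=false, c=false, e=false, f=true}.
              branch 2.1.2.2 (add not (not a implies d)):
                not (not a implies d): α-rule — add not a, not d.
                × closes — contains both a and not a.
      branch 2.2 (add b):
        × closes — contains both b and not b.
4 branches closed, 13 open.
Each open branch fixes some atoms; the unmentioned ones are free. Counting distinct full assignments: branch {a=false, b=false, d=true, f=false} (c, e) contributes 4 new; branch {a=true, b=false, c=true, f=false} (d, e) contributes 4 new; branch {a=true, b=false, e=true, f=false} (c, d) contributes 2 new; branch {b=false, c=true, d=true, f=false} (a, e) contributes 0 new; branch {b=false, d=true, e=true, f=false} (a, c) contributes 0 new; branch {a=false, b=true} (c, d, e, f) contributes 16 new; branch {a=false, e=true} (b, c, d, f) contributes 6 new; branch {b=true, c=true} (a, d, e, f) contributes 8 new; branch {b=true, e=true} (a, c, d, f) contributes 4 new; branch {c=true, e=true} (a, b, d, f) contributes 2 new; branch {e=true} (a, b, c, d, f) contributes 2 new; branch {a=true, b=false, c=false, e=false, f=true} (d) contributes 2 new; branch {a=true, b=false, c=false, e=false, f=true} (d) contributes 0 new. Total: 50.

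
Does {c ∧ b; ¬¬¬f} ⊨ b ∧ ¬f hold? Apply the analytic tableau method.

Yes

Initial set: {(c ∧ b); ¬¬¬f; ¬(b ∧ ¬f)}.
(c ∧ b): α-rule — add c, b.
¬¬¬f: drop double negation, giving ¬f.
¬(b ∧ ¬f): β-rule — branch into ¬b  //  ¬¬f.
  branch 1 (add ¬b):
    × closes — contains both b and ¬b.
  branch 2 (add ¬¬f):
    × closes — contains both f and ¬f.
All 2 branches close.
Every branch closed, so the premises entail the conclusion.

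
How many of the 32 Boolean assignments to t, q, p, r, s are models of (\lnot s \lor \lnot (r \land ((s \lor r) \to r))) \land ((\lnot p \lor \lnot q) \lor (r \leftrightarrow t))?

21

Initial set: {T ((\lnot s \lor \lnot (r \land ((s \lor r) \to r))) \land ((\lnot p \lor \lnot q) \lor (r \leftrightarrow t)))}.
T ((\lnot s \lor \lnot (r \land ((s \lor r) \to r))) \land ((\lnot p \lor \lnot q) \lor (r \leftrightarrow t))): α-rule — add T (\lnot s \lor \lnot (r \land ((s \lor r) \to r))), T ((\lnot p \lor \lnot q) \lor (r \leftrightarrow t)).
T (\lnot s \lor \lnot (r \land ((s \lor r) \to r))): β-rule — branch into T \lnot s  //  T \lnot (r \land ((s \lor r) \to r)).
  branch 1 (add T \lnot s):
    T ((\lnot p \lor \lnot q) \lor (r \leftrightarrow t)): β-rule — branch into T (\lnot p \lor \lnot q)  //  T (r \leftrightarrow t).
      branch 1.1 (add T (\lnot p \lor \lnot q)):
        T (\lnot p \lor \lnot q): β-rule — branch into T \lnot p  //  T \lnot q.
          branch 1.1.1 (add T \lnot p):
            ○ open, literals {p=0, s=0}.
          branch 1.1.2 (add T \lnot q):
            ○ open, literals {q=0, s=0}.
      branch 1.2 (add T (r \leftrightarrow t)):
        T (r \leftrightarrow t): β-rule — branch into T r, T t  //  F r, F t.
          branch 1.2.1 (add T r, T t):
            ○ open, literals {r=1, s=0, t=1}.
          branch 1.2.2 (add F r, F t):
            ○ open, literals {r=0, s=0, t=0}.
  branch 2 (add T \lnot (r \land ((s \lor r) \to r))):
    T ((\lnot p \lor \lnot q) \lor (r \leftrightarrow t)): β-rule — branch into T (\lnot p \lor \lnot q)  //  T (r \leftrightarrow t).
      branch 2.1 (add T (\lnot p \lor \lnot q)):
        T \lnot (r \land ((s \lor r) \to r)): β-rule — branch into F r  //  F ((s \lor r) \to r).
          branch 2.1.1 (add F r):
            T (\lnot p \lor \lnot q): β-rule — branch into T \lnot p  //  T \lnot q.
              branch 2.1.1.1 (add T \lnot p):
                ○ open, literals {p=0, r=0}.
              branch 2.1.1.2 (add T \lnot q):
                ○ open, literals {q=0, r=0}.
          branch 2.1.2 (add F ((s \lor r) \to r)):
            F ((s \lor r) \to r): α-rule — add T (s \lor r), F r.
            T (\lnot p \lor \lnot q): β-rule — branch into T \lnot p  //  T \lnot q.
              branch 2.1.2.1 (add T \lnot p):
                T (s \lor r): β-rule — branch into T s  //  T r.
                  branch 2.1.2.1.1 (add T s):
                    ○ open, literals {p=0, r=0, s=1}.
                  branch 2.1.2.1.2 (add T r):
                    × closes — contains both r and \lnot r.
              branch 2.1.2.2 (add T \lnot q):
                T (s \lor r): β-rule — branch into T s  //  T r.
                  branch 2.1.2.2.1 (add T s):
                    ○ open, literals {q=0, r=0, s=1}.
                  branch 2.1.2.2.2 (add T r):
                    × closes — contains both r and \lnot r.
      branch 2.2 (add T (r \leftrightarrow t)):
        T \lnot (r \land ((s \lor r) \to r)): β-rule — branch into F r  //  F ((s \lor r) \to r).
          branch 2.2.1 (add F r):
            T (r \leftrightarrow t): β-rule — branch into T r, T t  //  F r, F t.
              branch 2.2.1.1 (add T r, T t):
                × closes — contains both r and \lnot r.
              branch 2.2.1.2 (add F r, F t):
                ○ open, literals {r=0, t=0}.
          branch 2.2.2 (add F ((s \lor r) \to r)):
            F ((s \lor r) \to r): α-rule — add T (s \lor r), F r.
            T (r \leftrightarrow t): β-rule — branch into T r, T t  //  F r, F t.
              branch 2.2.2.1 (add T r, T t):
                × closes — contains both r and \lnot r.
              branch 2.2.2.2 (add F r, F t):
                T (s \lor r): β-rule — branch into T s  //  T r.
                  branch 2.2.2.2.1 (add T s):
                    ○ open, literals {r=0, s=1, t=0}.
                  branch 2.2.2.2.2 (add T r):
                    × closes — contains both r and \lnot r.
5 branches closed, 10 open.
Each open branch fixes some atoms; the unmentioned ones are free. Counting distinct full assignments: branch {p=0, s=0} (t, q, r) contributes 8 new; branch {q=0, s=0} (t, p, r) contributes 4 new; branch {r=1, s=0, t=1} (q, p) contributes 1 new; branch {r=0, s=0, t=0} (q, p) contributes 1 new; branch {p=0, r=0} (t, q, s) contributes 4 new; branch {q=0, r=0} (t, p, s) contributes 2 new; branch {p=0, r=0, s=1} (t, q) contributes 0 new; branch {q=0, r=0, s=1} (t, p) contributes 0 new; branch {r=0, t=0} (q, p, s) contributes 1 new; branch {r=0, s=1, t=0} (q, p) contributes 0 new. Total: 21.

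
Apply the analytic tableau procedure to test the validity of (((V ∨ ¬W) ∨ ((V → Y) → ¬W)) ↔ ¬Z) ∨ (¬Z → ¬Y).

Assume the negation and expand:
Initial set: {¬((((V ∨ ¬W) ∨ ((V → Y) → ¬W)) ↔ ¬Z) ∨ (¬Z → ¬Y))}.
¬((((V ∨ ¬W) ∨ ((V → Y) → ¬W)) ↔ ¬Z) ∨ (¬Z → ¬Y)): α-rule — add ¬(((V ∨ ¬W) ∨ ((V → Y) → ¬W)) ↔ ¬Z), ¬(¬Z → ¬Y).
¬(¬Z → ¬Y): α-rule — add ¬Z, ¬¬Y.
¬(((V ∨ ¬W) ∨ ((V → Y) → ¬W)) ↔ ¬Z): β-rule — branch into ((V ∨ ¬W) ∨ ((V → Y) → ¬W)), ¬¬Z  //  ¬((V ∨ ¬W) ∨ ((V → Y) → ¬W)), ¬Z.
  branch 1 (add ((V ∨ ¬W) ∨ ((V → Y) → ¬W)), ¬¬Z):
    × closes — contains both Z and ¬Z.
  branch 2 (add ¬((V ∨ ¬W) ∨ ((V → Y) → ¬W)), ¬Z):
    ¬((V ∨ ¬W) ∨ ((V → Y) → ¬W)): α-rule — add ¬(V ∨ ¬W), ¬((V → Y) → ¬W).
    ¬(V ∨ ¬W): α-rule — add ¬V, ¬¬W.
    ¬((V → Y) → ¬W): α-rule — add (V → Y), ¬¬W.
    (V → Y): β-rule — branch into ¬V  //  Y.
      branch 2.1 (add ¬V):
        ○ open, literals {V=F, W=T, Y=T, Z=F}.
      branch 2.2 (add Y):
        ○ open, literals {V=F, W=T, Y=T, Z=F}.
1 branch closed, 2 open.
An open branch gives a countermodel: V=F, W=T, Y=T, Z=F (unmentioned atoms arbitrary); under it the original formula is false.

Not valid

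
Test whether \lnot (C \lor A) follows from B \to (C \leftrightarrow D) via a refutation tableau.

Initial set: {(B \to (C \leftrightarrow D)); \lnot \lnot (C \lor A)}.
(B \to (C \leftrightarrow D)): β-rule — branch into \lnot B  //  (C \leftrightarrow D).
  branch 1 (add \lnot B):
    \lnot \lnot (C \lor A): β-rule — branch into C  //  A.
      branch 1.1 (add C):
        ○ open, literals {B=false, C=true}.
      branch 1.2 (add A):
        ○ open, literals {A=true, B=false}.
  branch 2 (add (C \leftrightarrow D)):
    \lnot \lnot (C \lor A): β-rule — branch into C  //  A.
      branch 2.1 (add C):
        (C \leftrightarrow D): β-rule — branch into C, D  //  \lnot C, \lnot D.
          branch 2.1.1 (add C, D):
            ○ open, literals {C=true, D=true}.
          branch 2.1.2 (add \lnot C, \lnot D):
            × closes — contains both C and \lnot C.
      branch 2.2 (add A):
        (C \leftrightarrow D): β-rule — branch into C, D  //  \lnot C, \lnot D.
          branch 2.2.1 (add C, D):
            ○ open, literals {A=true, C=true, D=true}.
          branch 2.2.2 (add \lnot C, \lnot D):
            ○ open, literals {A=true, C=false, D=false}.
1 branch closed, 5 open.
An open branch gives a countermodel: B=false, C=true (unmentioned atoms arbitrary); the premises hold there but the conclusion fails.

No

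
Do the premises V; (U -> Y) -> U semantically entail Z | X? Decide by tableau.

No

Initial set: {V; ((U -> Y) -> U); ~(Z | X)}.
~(Z | X): α-rule — add ~Z, ~X.
((U -> Y) -> U): β-rule — branch into ~(U -> Y)  //  U.
  branch 1 (add ~(U -> Y)):
    ~(U -> Y): α-rule — add U, ~Y.
    ○ open, literals {U=T, V=T, X=F, Y=F, Z=F}.
  branch 2 (add U):
    ○ open, literals {U=T, V=T, X=F, Z=F}.
0 branches closed, 2 open.
An open branch gives a countermodel: U=T, V=T, X=F, Y=F, Z=F (unmentioned atoms arbitrary); the premises hold there but the conclusion fails.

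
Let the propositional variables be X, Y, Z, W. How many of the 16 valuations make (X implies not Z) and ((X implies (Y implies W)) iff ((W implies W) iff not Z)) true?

Initial set: {((X implies not Z) and ((X implies (Y implies W)) iff ((W implies W) iff not Z)))}.
((X implies not Z) and ((X implies (Y implies W)) iff ((W implies W) iff not Z))): α-rule — add (X implies not Z), ((X implies (Y implies W)) iff ((W implies W) iff not Z)).
(X implies not Z): β-rule — branch into not X  //  not Z.
  branch 1 (add not X):
    ((X implies (Y implies W)) iff ((W implies W) iff not Z)): β-rule — branch into (X implies (Y implies W)), ((W implies W) iff not Z)  //  not (X implies (Y implies W)), not ((W implies W) iff not Z).
      branch 1.1 (add (X implies (Y implies W)), ((W implies W) iff not Z)):
        (X implies (Y implies W)): β-rule — branch into not X  //  (Y implies W).
          branch 1.1.1 (add not X):
            ((W implies W) iff not Z): β-rule — branch into (W implies W), not Z  //  not (W implies W), not not Z.
              branch 1.1.1.1 (add (W implies W), not Z):
                (W implies W): β-rule — branch into not W  //  W.
                  branch 1.1.1.1.1 (add not W):
                    ○ open, literals {W=false, X=false, Z=false}.
                  branch 1.1.1.1.2 (add W):
                    ○ open, literals {W=true, X=false, Z=false}.
              branch 1.1.1.2 (add not (W implies W), not not Z):
                not (W implies W): α-rule — add W, not W.
                × closes — contains both W and not W.
          branch 1.1.2 (add (Y implies W)):
            ((W implies W) iff not Z): β-rule — branch into (W implies W), not Z  //  not (W implies W), not not Z.
              branch 1.1.2.1 (add (W implies W), not Z):
                (Y implies W): β-rule — branch into not Y  //  W.
                  branch 1.1.2.1.1 (add not Y):
                    (W implies W): β-rule — branch into not W  //  W.
                      branch 1.1.2.1.1.1 (add not W):
                        ○ open, literals {W=false, X=false, Y=false, Z=false}.
                      branch 1.1.2.1.1.2 (add W):
                        ○ open, literals {W=true, X=false, Y=false, Z=false}.
                  branch 1.1.2.1.2 (add W):
                    (W implies W): β-rule — branch into not W  //  W.
                      branch 1.1.2.1.2.1 (add not W):
                        × closes — contains both W and not W.
                      branch 1.1.2.1.2.2 (add W):
                        ○ open, literals {W=true, X=false, Z=false}.
              branch 1.1.2.2 (add not (W implies W), not not Z):
                not (W implies W): α-rule — add W, not W.
                × closes — contains both W and not W.
      branch 1.2 (add not (X implies (Y implies W)), not ((W implies W) iff not Z)):
        not (X implies (Y implies W)): α-rule — add X, not (Y implies W).
        × closes — contains both X and not X.
  branch 2 (add not Z):
    ((X implies (Y implies W)) iff ((W implies W) iff not Z)): β-rule — branch into (X implies (Y implies W)), ((W implies W) iff not Z)  //  not (X implies (Y implies W)), not ((W implies W) iff not Z).
      branch 2.1 (add (X implies (Y implies W)), ((W implies W) iff not Z)):
        (X implies (Y implies W)): β-rule — branch into not X  //  (Y implies W).
          branch 2.1.1 (add not X):
            ((W implies W) iff not Z): β-rule — branch into (W implies W), not Z  //  not (W implies W), not not Z.
              branch 2.1.1.1 (add (W implies W), not Z):
                (W implies W): β-rule — branch into not W  //  W.
                  branch 2.1.1.1.1 (add not W):
                    ○ open, literals {W=false, X=false, Z=false}.
                  branch 2.1.1.1.2 (add W):
                    ○ open, literals {W=true, X=false, Z=false}.
              branch 2.1.1.2 (add not (W implies W), not not Z):
                × closes — contains both Z and not Z.
          branch 2.1.2 (add (Y implies W)):
            ((W implies W) iff not Z): β-rule — branch into (W implies W), not Z  //  not (W implies W), not not Z.
              branch 2.1.2.1 (add (W implies W), not Z):
                (Y implies W): β-rule — branch into not Y  //  W.
                  branch 2.1.2.1.1 (add not Y):
                    (W implies W): β-rule — branch into not W  //  W.
                      branch 2.1.2.1.1.1 (add not W):
                        ○ open, literals {W=false, Y=false, Z=false}.
                      branch 2.1.2.1.1.2 (add W):
                        ○ open, literals {W=true, Y=false, Z=false}.
                  branch 2.1.2.1.2 (add W):
                    (W implies W): β-rule — branch into not W  //  W.
                      branch 2.1.2.1.2.1 (add not W):
                        × closes — contains both W and not W.
                      branch 2.1.2.1.2.2 (add W):
                        ○ open, literals {W=true, Z=false}.
              branch 2.1.2.2 (add not (W implies W), not not Z):
                × closes — contains both Z and not Z.
      branch 2.2 (add not (X implies (Y implies W)), not ((W implies W) iff not Z)):
        not (X implies (Y implies W)): α-rule — add X, not (Y implies W).
        not (Y implies W): α-rule — add Y, not W.
        not ((W implies W) iff not Z): β-rule — branch into (W implies W), not not Z  //  not (W implies W), not Z.
          branch 2.2.1 (add (W implies W), not not Z):
            × closes — contains both Z and not Z.
          branch 2.2.2 (add not (W implies W), not Z):
            not (W implies W): α-rule — add W, not W.
            × closes — contains both W and not W.
9 branches closed, 10 open.
Each open branch fixes some atoms; the unmentioned ones are free. Counting distinct full assignments: branch {W=false, X=false, Z=false} (Y) contributes 2 new; branch {W=true, X=false, Z=false} (Y) contributes 2 new; branch {W=false, X=false, Y=false, Z=false} (none free) contributes 0 new; branch {W=true, X=false, Y=false, Z=false} (none free) contributes 0 new; branch {W=true, X=false, Z=false} (Y) contributes 0 new; branch {W=false, X=false, Z=false} (Y) contributes 0 new; branch {W=true, X=false, Z=false} (Y) contributes 0 new; branch {W=false, Y=false, Z=false} (X) contributes 1 new; branch {W=true, Y=false, Z=false} (X) contributes 1 new; branch {W=true, Z=false} (X, Y) contributes 1 new. Total: 7.

7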